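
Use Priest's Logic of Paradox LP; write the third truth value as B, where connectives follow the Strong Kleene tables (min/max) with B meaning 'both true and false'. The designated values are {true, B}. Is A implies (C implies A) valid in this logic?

Yes

Every assignment of A, C over {true, B, false} gives a value in {true, B}.
In particular, with A=B, C=B: A implies (C implies A) = B.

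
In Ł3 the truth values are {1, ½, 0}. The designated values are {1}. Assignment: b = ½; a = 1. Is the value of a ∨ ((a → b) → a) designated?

a → b = 1 → ½ = ½  [min(1, 1−1+½)]
(a → b) → a = ½ → 1 = 1
a ∨ ((a → b) → a) = 1 ∨ 1 = 1
1 ∈ {1}.

Yes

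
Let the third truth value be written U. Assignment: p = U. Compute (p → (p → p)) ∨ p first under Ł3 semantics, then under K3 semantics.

In Ł3: p → p = U → U = ⊤  [min(1, 1−½+½)]
p → (p → p) = U → ⊤ = ⊤
(p → (p → p)) ∨ p = ⊤ ∨ U = ⊤
In K3: p → p = U → U = U  [¬U ∨ U]
p → (p → p) = U → U = U
(p → (p → p)) ∨ p = U ∨ U = U
They differ because Ł3 and K3 treat U differently under implication.

⊤; U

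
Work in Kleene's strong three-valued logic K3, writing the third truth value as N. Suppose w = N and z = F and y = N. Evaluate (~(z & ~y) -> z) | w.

N

~y = ~N = N
z & ~y = F & N = F
~(z & ~y) = ~F = T
~(z & ~y) -> z = T -> F = F
(~(z & ~y) -> z) | w = F | N = N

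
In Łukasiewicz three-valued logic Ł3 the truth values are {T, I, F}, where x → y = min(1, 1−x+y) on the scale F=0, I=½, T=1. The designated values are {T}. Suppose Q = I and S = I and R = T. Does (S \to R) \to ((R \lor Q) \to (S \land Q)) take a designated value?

S \to R = I \to T = T  [min(1, 1−½+1)]
R \lor Q = T \lor I = T
S \land Q = I \land I = I
(R \lor Q) \to (S \land Q) = T \to I = I
(S \to R) \to ((R \lor Q) \to (S \land Q)) = T \to I = I
I ∉ {T}.

No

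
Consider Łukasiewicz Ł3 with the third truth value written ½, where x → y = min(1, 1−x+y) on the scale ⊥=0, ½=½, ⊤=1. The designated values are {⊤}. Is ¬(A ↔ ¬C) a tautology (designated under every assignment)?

No

Countermodel: A=⊤, C=½ gives ½, which is not designated.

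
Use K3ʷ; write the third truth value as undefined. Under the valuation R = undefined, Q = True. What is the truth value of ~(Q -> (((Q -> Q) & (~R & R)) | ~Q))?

undefined

Q -> Q = True -> True = True
~R = ~undefined = undefined
~R & R = undefined & undefined = undefined
(Q -> Q) & (~R & R) = True & undefined = undefined
~Q = ~True = False
((Q -> Q) & (~R & R)) | ~Q = undefined | False = undefined
Q -> (((Q -> Q) & (~R & R)) | ~Q) = True -> undefined = undefined  [any arg is the third value ⇒ result is the third value]
~(Q -> (((Q -> Q) & (~R & R)) | ~Q)) = ~undefined = undefined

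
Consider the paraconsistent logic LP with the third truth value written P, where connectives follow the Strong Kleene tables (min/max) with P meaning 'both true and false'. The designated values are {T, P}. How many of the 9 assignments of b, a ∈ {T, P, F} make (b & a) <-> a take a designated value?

8

Of the 9 assignments, 8 give a value in {T, P}.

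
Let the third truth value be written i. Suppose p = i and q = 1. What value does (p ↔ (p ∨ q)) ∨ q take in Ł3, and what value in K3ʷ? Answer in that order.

1; i

In Ł3: p ∨ q = i ∨ 1 = 1
p ↔ (p ∨ q) = i ↔ 1 = i  [1 − |½−1|]
(p ↔ (p ∨ q)) ∨ q = i ∨ 1 = 1
In K3ʷ: p ∨ q = i ∨ 1 = i
p ↔ (p ∨ q) = i ↔ i = i
(p ↔ (p ∨ q)) ∨ q = i ∨ 1 = i
They differ because Ł3 and K3ʷ treat i differently under the binary connectives.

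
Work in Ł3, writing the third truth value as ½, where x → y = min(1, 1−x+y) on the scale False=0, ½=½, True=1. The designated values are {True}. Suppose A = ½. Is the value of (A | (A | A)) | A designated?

A | A = ½ | ½ = ½
A | (A | A) = ½ | ½ = ½
(A | (A | A)) | A = ½ | ½ = ½
½ ∉ {True}.

No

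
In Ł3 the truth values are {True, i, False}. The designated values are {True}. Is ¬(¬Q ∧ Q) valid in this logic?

No

Countermodel: Q=i gives i, which is not designated.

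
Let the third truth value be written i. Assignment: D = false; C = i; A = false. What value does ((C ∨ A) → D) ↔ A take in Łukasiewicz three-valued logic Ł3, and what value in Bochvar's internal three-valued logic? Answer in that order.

In Łukasiewicz three-valued logic Ł3: C ∨ A = i ∨ false = i
(C ∨ A) → D = i → false = i  [min(1, 1−½+0)]
((C ∨ A) → D) ↔ A = i ↔ false = i
In Bochvar's internal three-valued logic: C ∨ A = i ∨ false = i
(C ∨ A) → D = i → false = i  [any arg is the third value ⇒ result is the third value]
((C ∨ A) → D) ↔ A = i ↔ false = i

i; i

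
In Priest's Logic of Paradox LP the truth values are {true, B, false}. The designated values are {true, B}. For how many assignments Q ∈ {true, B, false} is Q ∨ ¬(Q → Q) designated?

2

Q=true: true ✓
Q=B: B ✓
Q=false: false ·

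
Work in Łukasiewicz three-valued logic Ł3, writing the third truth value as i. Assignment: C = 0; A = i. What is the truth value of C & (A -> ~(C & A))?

0

C & A = 0 & i = 0
~(C & A) = ~0 = 1
A -> ~(C & A) = i -> 1 = 1
C & (A -> ~(C & A)) = 0 & 1 = 0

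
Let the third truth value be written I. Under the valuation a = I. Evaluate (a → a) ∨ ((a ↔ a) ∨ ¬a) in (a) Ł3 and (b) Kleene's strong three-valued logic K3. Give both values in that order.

1; I

In Ł3: a → a = I → I = 1  [min(1, 1−½+½)]
a ↔ a = I ↔ I = 1
¬a = ¬I = I
(a ↔ a) ∨ ¬a = 1 ∨ I = 1
(a → a) ∨ ((a ↔ a) ∨ ¬a) = 1 ∨ 1 = 1
In Kleene's strong three-valued logic K3: a → a = I → I = I  [¬I ∨ I]
a ↔ a = I ↔ I = I
¬a = ¬I = I
(a ↔ a) ∨ ¬a = I ∨ I = I
(a → a) ∨ ((a ↔ a) ∨ ¬a) = I ∨ I = I
They differ because Ł3 and Kleene's strong three-valued logic K3 treat I differently under implication.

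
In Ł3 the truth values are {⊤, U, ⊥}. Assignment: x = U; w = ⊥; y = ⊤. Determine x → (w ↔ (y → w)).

⊤

y → w = ⊤ → ⊥ = ⊥
w ↔ (y → w) = ⊥ ↔ ⊥ = ⊤
x → (w ↔ (y → w)) = U → ⊤ = ⊤  [min(1, 1−½+1)]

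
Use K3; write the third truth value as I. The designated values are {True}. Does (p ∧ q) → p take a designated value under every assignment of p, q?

Countermodel: p=I, q=True gives I, which is not designated.

No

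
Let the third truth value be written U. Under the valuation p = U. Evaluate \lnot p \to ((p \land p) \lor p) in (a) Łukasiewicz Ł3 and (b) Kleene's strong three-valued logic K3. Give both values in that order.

In Łukasiewicz Ł3: \lnot p = \lnot U = U
p \land p = U \land U = U
(p \land p) \lor p = U \lor U = U
\lnot p \to ((p \land p) \lor p) = U \to U = true  [min(1, 1−½+½)]
In Kleene's strong three-valued logic K3: \lnot p = \lnot U = U
p \land p = U \land U = U
(p \land p) \lor p = U \lor U = U
\lnot p \to ((p \land p) \lor p) = U \to U = U
They differ because Łukasiewicz Ł3 and Kleene's strong three-valued logic K3 treat U differently under implication.

true; U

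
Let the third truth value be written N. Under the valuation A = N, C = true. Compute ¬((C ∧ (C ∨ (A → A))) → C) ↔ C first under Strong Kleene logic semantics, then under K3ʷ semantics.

false; N

In Strong Kleene logic: A → A = N → N = N  [¬N ∨ N]
C ∨ (A → A) = true ∨ N = true
C ∧ (C ∨ (A → A)) = true ∧ true = true
(C ∧ (C ∨ (A → A))) → C = true → true = true
¬((C ∧ (C ∨ (A → A))) → C) = ¬true = false
¬((C ∧ (C ∨ (A → A))) → C) ↔ C = false ↔ true = false
In K3ʷ: A → A = N → N = N  [any arg is the third value ⇒ result is the third value]
C ∨ (A → A) = true ∨ N = N
C ∧ (C ∨ (A → A)) = true ∧ N = N
(C ∧ (C ∨ (A → A))) → C = N → true = N
¬((C ∧ (C ∨ (A → A))) → C) = ¬N = N
¬((C ∧ (C ∨ (A → A))) → C) ↔ C = N ↔ true = N
They differ because Strong Kleene logic and K3ʷ treat N differently under the binary connectives.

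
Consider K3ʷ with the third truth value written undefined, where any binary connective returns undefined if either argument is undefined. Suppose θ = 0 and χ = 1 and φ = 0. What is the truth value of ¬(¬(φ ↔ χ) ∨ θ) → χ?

1

φ ↔ χ = 0 ↔ 1 = 0
¬(φ ↔ χ) = ¬0 = 1
¬(φ ↔ χ) ∨ θ = 1 ∨ 0 = 1
¬(¬(φ ↔ χ) ∨ θ) = ¬1 = 0
¬(¬(φ ↔ χ) ∨ θ) → χ = 0 → 1 = 1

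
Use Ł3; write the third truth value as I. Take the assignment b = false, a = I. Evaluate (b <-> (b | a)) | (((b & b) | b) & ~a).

I

b | a = false | I = I
b <-> (b | a) = false <-> I = I
b & b = false & false = false
(b & b) | b = false | false = false
~a = ~I = I
((b & b) | b) & ~a = false & I = false
(b <-> (b | a)) | (((b & b) | b) & ~a) = I | false = I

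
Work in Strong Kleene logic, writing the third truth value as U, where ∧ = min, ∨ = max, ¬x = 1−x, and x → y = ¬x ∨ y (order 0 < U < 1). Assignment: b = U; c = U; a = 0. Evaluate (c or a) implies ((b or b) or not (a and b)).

c or a = U or 0 = U
b or b = U or U = U
a and b = 0 and U = 0
not (a and b) = not 0 = 1
(b or b) or not (a and b) = U or 1 = 1
(c or a) implies ((b or b) or not (a and b)) = U implies 1 = 1  [not U or 1]

1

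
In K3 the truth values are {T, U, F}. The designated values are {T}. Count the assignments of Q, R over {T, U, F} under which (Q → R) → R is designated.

4

Designated under: (Q=T, R=T); (Q=T, R=F); (Q=U, R=T); (Q=F, R=T).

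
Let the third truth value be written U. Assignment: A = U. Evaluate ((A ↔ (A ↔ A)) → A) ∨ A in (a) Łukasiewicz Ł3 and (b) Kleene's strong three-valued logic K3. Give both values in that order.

1; U

In Łukasiewicz Ł3: A ↔ A = U ↔ U = 1  [1 − |½−½|]
A ↔ (A ↔ A) = U ↔ 1 = U
(A ↔ (A ↔ A)) → A = U → U = 1
((A ↔ (A ↔ A)) → A) ∨ A = 1 ∨ U = 1
In Kleene's strong three-valued logic K3: A ↔ A = U ↔ U = U
A ↔ (A ↔ A) = U ↔ U = U
(A ↔ (A ↔ A)) → A = U → U = U
((A ↔ (A ↔ A)) → A) ∨ A = U ∨ U = U
They differ because Łukasiewicz Ł3 and Kleene's strong three-valued logic K3 treat U differently under implication.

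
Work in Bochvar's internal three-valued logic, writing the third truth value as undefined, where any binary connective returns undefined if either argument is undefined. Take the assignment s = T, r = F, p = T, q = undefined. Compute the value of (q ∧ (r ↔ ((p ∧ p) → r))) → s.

p ∧ p = T ∧ T = T
(p ∧ p) → r = T → F = F
r ↔ ((p ∧ p) → r) = F ↔ F = T
q ∧ (r ↔ ((p ∧ p) → r)) = undefined ∧ T = undefined
(q ∧ (r ↔ ((p ∧ p) → r))) → s = undefined → T = undefined

undefined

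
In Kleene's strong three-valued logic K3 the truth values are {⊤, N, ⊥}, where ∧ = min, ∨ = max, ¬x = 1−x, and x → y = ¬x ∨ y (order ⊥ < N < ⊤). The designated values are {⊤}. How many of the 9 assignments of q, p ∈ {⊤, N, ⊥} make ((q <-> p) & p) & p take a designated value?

1

Designated under: (q=⊤, p=⊤).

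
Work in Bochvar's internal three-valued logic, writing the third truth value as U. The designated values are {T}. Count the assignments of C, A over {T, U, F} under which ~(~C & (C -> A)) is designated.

Designated under: (C=T, A=T); (C=T, A=F).

2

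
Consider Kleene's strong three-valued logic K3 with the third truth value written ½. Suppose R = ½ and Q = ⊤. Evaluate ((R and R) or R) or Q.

R and R = ½ and ½ = ½
(R and R) or R = ½ or ½ = ½
((R and R) or R) or Q = ½ or ⊤ = ⊤

⊤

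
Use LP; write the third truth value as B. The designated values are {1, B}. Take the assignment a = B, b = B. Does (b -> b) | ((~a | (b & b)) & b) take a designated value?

Yes

b -> b = B -> B = B
~a = ~B = B
b & b = B & B = B
~a | (b & b) = B | B = B
(~a | (b & b)) & b = B & B = B
(b -> b) | ((~a | (b & b)) & b) = B | B = B
B ∈ {1, B}.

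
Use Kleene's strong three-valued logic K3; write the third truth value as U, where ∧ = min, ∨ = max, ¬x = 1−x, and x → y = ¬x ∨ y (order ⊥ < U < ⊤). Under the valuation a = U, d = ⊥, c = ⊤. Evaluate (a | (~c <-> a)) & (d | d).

⊥

~c = ~⊤ = ⊥
~c <-> a = ⊥ <-> U = U
a | (~c <-> a) = U | U = U
d | d = ⊥ | ⊥ = ⊥
(a | (~c <-> a)) & (d | d) = U & ⊥ = ⊥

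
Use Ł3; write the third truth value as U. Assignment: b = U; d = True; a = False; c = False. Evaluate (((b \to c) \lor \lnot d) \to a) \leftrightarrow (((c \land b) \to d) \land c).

b \to c = U \to False = U  [min(1, 1−½+0)]
\lnot d = \lnot True = False
(b \to c) \lor \lnot d = U \lor False = U
((b \to c) \lor \lnot d) \to a = U \to False = U
c \land b = False \land U = False
(c \land b) \to d = False \to True = True
((c \land b) \to d) \land c = True \land False = False
(((b \to c) \lor \lnot d) \to a) \leftrightarrow (((c \land b) \to d) \land c) = U \leftrightarrow False = U

U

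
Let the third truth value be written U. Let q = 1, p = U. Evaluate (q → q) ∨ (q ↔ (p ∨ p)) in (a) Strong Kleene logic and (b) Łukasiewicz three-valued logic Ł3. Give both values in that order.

1; 1

In Strong Kleene logic: q → q = 1 → 1 = 1
p ∨ p = U ∨ U = U
q ↔ (p ∨ p) = 1 ↔ U = U
(q → q) ∨ (q ↔ (p ∨ p)) = 1 ∨ U = 1
In Łukasiewicz three-valued logic Ł3: q → q = 1 → 1 = 1
p ∨ p = U ∨ U = U
q ↔ (p ∨ p) = 1 ↔ U = U  [1 − |1−½|]
(q → q) ∨ (q ↔ (p ∨ p)) = 1 ∨ U = 1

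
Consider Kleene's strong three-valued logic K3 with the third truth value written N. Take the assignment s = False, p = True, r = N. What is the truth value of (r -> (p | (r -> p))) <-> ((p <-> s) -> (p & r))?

r -> p = N -> True = True  [~N | True]
p | (r -> p) = True | True = True
r -> (p | (r -> p)) = N -> True = True
p <-> s = True <-> False = False
p & r = True & N = N
(p <-> s) -> (p & r) = False -> N = True
(r -> (p | (r -> p))) <-> ((p <-> s) -> (p & r)) = True <-> True = True

True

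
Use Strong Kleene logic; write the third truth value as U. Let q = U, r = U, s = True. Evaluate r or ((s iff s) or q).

s iff s = True iff True = True
(s iff s) or q = True or U = True
r or ((s iff s) or q) = U or True = True

True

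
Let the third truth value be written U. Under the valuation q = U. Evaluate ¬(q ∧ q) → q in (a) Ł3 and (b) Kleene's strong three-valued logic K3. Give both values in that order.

In Ł3: q ∧ q = U ∧ U = U
¬(q ∧ q) = ¬U = U
¬(q ∧ q) → q = U → U = True
In Kleene's strong three-valued logic K3: q ∧ q = U ∧ U = U
¬(q ∧ q) = ¬U = U
¬(q ∧ q) → q = U → U = U  [¬U ∨ U]
They differ because Ł3 and Kleene's strong three-valued logic K3 treat U differently under implication.

True; U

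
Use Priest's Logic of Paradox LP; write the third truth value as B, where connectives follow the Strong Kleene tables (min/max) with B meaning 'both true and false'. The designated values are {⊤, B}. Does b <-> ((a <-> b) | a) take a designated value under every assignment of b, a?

No

Countermodel: b=⊤, a=⊥ gives ⊥, which is not designated.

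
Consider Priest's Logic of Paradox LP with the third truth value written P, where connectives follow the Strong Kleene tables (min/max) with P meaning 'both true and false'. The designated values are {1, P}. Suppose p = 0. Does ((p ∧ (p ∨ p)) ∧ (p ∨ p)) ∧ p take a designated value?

p ∨ p = 0 ∨ 0 = 0
p ∧ (p ∨ p) = 0 ∧ 0 = 0
p ∨ p = 0 ∨ 0 = 0
(p ∧ (p ∨ p)) ∧ (p ∨ p) = 0 ∧ 0 = 0
((p ∧ (p ∨ p)) ∧ (p ∨ p)) ∧ p = 0 ∧ 0 = 0
0 ∉ {1, P}.

No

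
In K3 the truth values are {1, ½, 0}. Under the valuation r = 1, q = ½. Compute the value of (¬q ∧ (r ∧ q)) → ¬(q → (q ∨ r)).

¬q = ¬½ = ½
r ∧ q = 1 ∧ ½ = ½
¬q ∧ (r ∧ q) = ½ ∧ ½ = ½
q ∨ r = ½ ∨ 1 = 1
q → (q ∨ r) = ½ → 1 = 1
¬(q → (q ∨ r)) = ¬1 = 0
(¬q ∧ (r ∧ q)) → ¬(q → (q ∨ r)) = ½ → 0 = ½

½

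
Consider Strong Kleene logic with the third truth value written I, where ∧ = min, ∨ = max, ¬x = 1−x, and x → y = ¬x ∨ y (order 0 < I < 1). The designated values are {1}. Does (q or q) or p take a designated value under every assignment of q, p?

No

Countermodel: q=I, p=I gives I, which is not designated.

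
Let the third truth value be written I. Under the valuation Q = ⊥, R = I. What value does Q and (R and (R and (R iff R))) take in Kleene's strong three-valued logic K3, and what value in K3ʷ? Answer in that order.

⊥; I

In Kleene's strong three-valued logic K3: R iff R = I iff I = I
R and (R iff R) = I and I = I
R and (R and (R iff R)) = I and I = I
Q and (R and (R and (R iff R))) = ⊥ and I = ⊥
In K3ʷ: R iff R = I iff I = I
R and (R iff R) = I and I = I
R and (R and (R iff R)) = I and I = I
Q and (R and (R and (R iff R))) = ⊥ and I = I
They differ because Kleene's strong three-valued logic K3 and K3ʷ treat I differently under the binary connectives.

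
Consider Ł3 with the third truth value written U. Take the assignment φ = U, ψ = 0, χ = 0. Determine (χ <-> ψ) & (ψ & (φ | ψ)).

0

χ <-> ψ = 0 <-> 0 = 1
φ | ψ = U | 0 = U
ψ & (φ | ψ) = 0 & U = 0
(χ <-> ψ) & (ψ & (φ | ψ)) = 1 & 0 = 0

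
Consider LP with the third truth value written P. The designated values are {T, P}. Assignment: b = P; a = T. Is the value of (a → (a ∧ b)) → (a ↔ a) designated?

Yes

a ∧ b = T ∧ P = P
a → (a ∧ b) = T → P = P  [¬T ∨ P]
a ↔ a = T ↔ T = T
(a → (a ∧ b)) → (a ↔ a) = P → T = T
T ∈ {T, P}.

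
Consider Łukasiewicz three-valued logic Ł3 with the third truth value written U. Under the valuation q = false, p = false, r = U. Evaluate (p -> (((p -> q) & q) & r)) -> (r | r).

U

p -> q = false -> false = true
(p -> q) & q = true & false = false
((p -> q) & q) & r = false & U = false
p -> (((p -> q) & q) & r) = false -> false = true
r | r = U | U = U
(p -> (((p -> q) & q) & r)) -> (r | r) = true -> U = U  [min(1, 1−1+½)]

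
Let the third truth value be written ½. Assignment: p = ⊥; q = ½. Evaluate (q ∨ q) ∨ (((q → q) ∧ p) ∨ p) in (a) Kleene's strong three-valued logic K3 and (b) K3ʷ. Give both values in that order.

½; ½

In Kleene's strong three-valued logic K3: q ∨ q = ½ ∨ ½ = ½
q → q = ½ → ½ = ½  [¬½ ∨ ½]
(q → q) ∧ p = ½ ∧ ⊥ = ⊥
((q → q) ∧ p) ∨ p = ⊥ ∨ ⊥ = ⊥
(q ∨ q) ∨ (((q → q) ∧ p) ∨ p) = ½ ∨ ⊥ = ½
In K3ʷ: q ∨ q = ½ ∨ ½ = ½
q → q = ½ → ½ = ½  [any arg is the third value ⇒ result is the third value]
(q → q) ∧ p = ½ ∧ ⊥ = ½
((q → q) ∧ p) ∨ p = ½ ∨ ⊥ = ½
(q ∨ q) ∨ (((q → q) ∧ p) ∨ p) = ½ ∨ ½ = ½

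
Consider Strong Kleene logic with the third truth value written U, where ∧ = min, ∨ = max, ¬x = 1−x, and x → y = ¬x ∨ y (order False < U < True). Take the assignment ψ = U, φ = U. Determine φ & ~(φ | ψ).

U

φ | ψ = U | U = U
~(φ | ψ) = ~U = U
φ & ~(φ | ψ) = U & U = U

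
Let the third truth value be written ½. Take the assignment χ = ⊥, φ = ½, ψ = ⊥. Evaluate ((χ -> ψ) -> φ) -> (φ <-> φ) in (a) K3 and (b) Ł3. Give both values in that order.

In K3: χ -> ψ = ⊥ -> ⊥ = ⊤
(χ -> ψ) -> φ = ⊤ -> ½ = ½  [~⊤ | ½]
φ <-> φ = ½ <-> ½ = ½
((χ -> ψ) -> φ) -> (φ <-> φ) = ½ -> ½ = ½
In Ł3: χ -> ψ = ⊥ -> ⊥ = ⊤
(χ -> ψ) -> φ = ⊤ -> ½ = ½
φ <-> φ = ½ <-> ½ = ⊤
((χ -> ψ) -> φ) -> (φ <-> φ) = ½ -> ⊤ = ⊤
They differ because K3 and Ł3 treat ½ differently under implication.

½; ⊤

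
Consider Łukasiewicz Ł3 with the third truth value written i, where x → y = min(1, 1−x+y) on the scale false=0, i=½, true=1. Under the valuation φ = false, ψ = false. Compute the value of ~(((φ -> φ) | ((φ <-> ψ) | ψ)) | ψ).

φ -> φ = false -> false = true
φ <-> ψ = false <-> false = true
(φ <-> ψ) | ψ = true | false = true
(φ -> φ) | ((φ <-> ψ) | ψ) = true | true = true
((φ -> φ) | ((φ <-> ψ) | ψ)) | ψ = true | false = true
~(((φ -> φ) | ((φ <-> ψ) | ψ)) | ψ) = ~true = false

false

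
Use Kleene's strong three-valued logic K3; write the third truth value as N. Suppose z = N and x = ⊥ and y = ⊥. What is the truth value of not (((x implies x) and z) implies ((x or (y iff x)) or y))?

⊥

x implies x = ⊥ implies ⊥ = ⊤
(x implies x) and z = ⊤ and N = N
y iff x = ⊥ iff ⊥ = ⊤
x or (y iff x) = ⊥ or ⊤ = ⊤
(x or (y iff x)) or y = ⊤ or ⊥ = ⊤
((x implies x) and z) implies ((x or (y iff x)) or y) = N implies ⊤ = ⊤  [not N or ⊤]
not (((x implies x) and z) implies ((x or (y iff x)) or y)) = not ⊤ = ⊥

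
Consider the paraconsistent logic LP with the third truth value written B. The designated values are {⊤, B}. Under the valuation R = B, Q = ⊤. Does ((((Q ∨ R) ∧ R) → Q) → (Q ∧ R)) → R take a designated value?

Yes

Q ∨ R = ⊤ ∨ B = ⊤
(Q ∨ R) ∧ R = ⊤ ∧ B = B
((Q ∨ R) ∧ R) → Q = B → ⊤ = ⊤  [¬B ∨ ⊤]
Q ∧ R = ⊤ ∧ B = B
(((Q ∨ R) ∧ R) → Q) → (Q ∧ R) = ⊤ → B = B
((((Q ∨ R) ∧ R) → Q) → (Q ∧ R)) → R = B → B = B
B ∈ {⊤, B}.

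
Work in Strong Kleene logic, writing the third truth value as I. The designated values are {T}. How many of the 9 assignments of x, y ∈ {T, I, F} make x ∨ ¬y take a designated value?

Of the 9 assignments, 5 give a value in {T}.

5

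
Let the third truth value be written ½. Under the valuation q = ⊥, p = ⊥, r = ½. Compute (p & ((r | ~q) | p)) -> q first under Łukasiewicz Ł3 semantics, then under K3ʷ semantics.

In Łukasiewicz Ł3: ~q = ~⊥ = ⊤
r | ~q = ½ | ⊤ = ⊤
(r | ~q) | p = ⊤ | ⊥ = ⊤
p & ((r | ~q) | p) = ⊥ & ⊤ = ⊥
(p & ((r | ~q) | p)) -> q = ⊥ -> ⊥ = ⊤
In K3ʷ: ~q = ~⊥ = ⊤
r | ~q = ½ | ⊤ = ½
(r | ~q) | p = ½ | ⊥ = ½
p & ((r | ~q) | p) = ⊥ & ½ = ½
(p & ((r | ~q) | p)) -> q = ½ -> ⊥ = ½  [any arg is the third value ⇒ result is the third value]
They differ because Łukasiewicz Ł3 and K3ʷ treat ½ differently under the binary connectives.

⊤; ½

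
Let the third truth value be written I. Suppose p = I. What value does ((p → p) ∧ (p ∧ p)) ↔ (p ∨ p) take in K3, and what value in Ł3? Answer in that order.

I; ⊤

In K3: p → p = I → I = I  [¬I ∨ I]
p ∧ p = I ∧ I = I
(p → p) ∧ (p ∧ p) = I ∧ I = I
p ∨ p = I ∨ I = I
((p → p) ∧ (p ∧ p)) ↔ (p ∨ p) = I ↔ I = I
In Ł3: p → p = I → I = ⊤
p ∧ p = I ∧ I = I
(p → p) ∧ (p ∧ p) = ⊤ ∧ I = I
p ∨ p = I ∨ I = I
((p → p) ∧ (p ∧ p)) ↔ (p ∨ p) = I ↔ I = ⊤
They differ because K3 and Ł3 treat I differently under implication.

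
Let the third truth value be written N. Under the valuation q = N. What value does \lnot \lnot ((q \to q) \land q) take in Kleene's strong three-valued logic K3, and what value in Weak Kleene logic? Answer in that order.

N; N

In Kleene's strong three-valued logic K3: q \to q = N \to N = N  [\lnot N \lor N]
(q \to q) \land q = N \land N = N
\lnot ((q \to q) \land q) = \lnot N = N
\lnot \lnot ((q \to q) \land q) = \lnot N = N
In Weak Kleene logic: q \to q = N \to N = N  [any arg is the third value ⇒ result is the third value]
(q \to q) \land q = N \land N = N
\lnot ((q \to q) \land q) = \lnot N = N
\lnot \lnot ((q \to q) \land q) = \lnot N = N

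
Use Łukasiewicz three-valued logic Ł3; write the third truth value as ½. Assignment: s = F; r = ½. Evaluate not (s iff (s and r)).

s and r = F and ½ = F
s iff (s and r) = F iff F = T
not (s iff (s and r)) = not T = F

F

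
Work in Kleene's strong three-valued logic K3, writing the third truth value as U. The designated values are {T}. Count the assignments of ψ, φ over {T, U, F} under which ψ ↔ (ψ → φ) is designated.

Designated under: (ψ=T, φ=T).

1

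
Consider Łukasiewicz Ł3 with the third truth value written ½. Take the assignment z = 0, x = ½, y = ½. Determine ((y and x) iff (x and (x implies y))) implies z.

y and x = ½ and ½ = ½
x implies y = ½ implies ½ = 1  [min(1, 1−½+½)]
x and (x implies y) = ½ and 1 = ½
(y and x) iff (x and (x implies y)) = ½ iff ½ = 1
((y and x) iff (x and (x implies y))) implies z = 1 implies 0 = 0

0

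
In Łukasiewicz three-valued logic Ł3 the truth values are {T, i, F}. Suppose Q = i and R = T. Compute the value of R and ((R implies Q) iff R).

R implies Q = T implies i = i
(R implies Q) iff R = i iff T = i
R and ((R implies Q) iff R) = T and i = i

i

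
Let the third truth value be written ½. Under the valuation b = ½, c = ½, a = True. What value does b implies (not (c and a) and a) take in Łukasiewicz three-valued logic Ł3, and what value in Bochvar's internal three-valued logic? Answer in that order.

True; ½

In Łukasiewicz three-valued logic Ł3: c and a = ½ and True = ½
not (c and a) = not ½ = ½
not (c and a) and a = ½ and True = ½
b implies (not (c and a) and a) = ½ implies ½ = True
In Bochvar's internal three-valued logic: c and a = ½ and True = ½
not (c and a) = not ½ = ½
not (c and a) and a = ½ and True = ½
b implies (not (c and a) and a) = ½ implies ½ = ½  [any arg is the third value ⇒ result is the third value]
They differ because Łukasiewicz three-valued logic Ł3 and Bochvar's internal three-valued logic treat ½ differently under the binary connectives.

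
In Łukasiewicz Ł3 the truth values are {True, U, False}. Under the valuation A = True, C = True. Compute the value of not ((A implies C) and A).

False

A implies C = True implies True = True
(A implies C) and A = True and True = True
not ((A implies C) and A) = not True = False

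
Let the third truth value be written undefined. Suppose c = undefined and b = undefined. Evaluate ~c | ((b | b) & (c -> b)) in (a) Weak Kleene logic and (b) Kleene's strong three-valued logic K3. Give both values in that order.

undefined; undefined

In Weak Kleene logic: ~c = ~undefined = undefined
b | b = undefined | undefined = undefined
c -> b = undefined -> undefined = undefined
(b | b) & (c -> b) = undefined & undefined = undefined
~c | ((b | b) & (c -> b)) = undefined | undefined = undefined
In Kleene's strong three-valued logic K3: ~c = ~undefined = undefined
b | b = undefined | undefined = undefined
c -> b = undefined -> undefined = undefined  [~undefined | undefined]
(b | b) & (c -> b) = undefined & undefined = undefined
~c | ((b | b) & (c -> b)) = undefined | undefined = undefined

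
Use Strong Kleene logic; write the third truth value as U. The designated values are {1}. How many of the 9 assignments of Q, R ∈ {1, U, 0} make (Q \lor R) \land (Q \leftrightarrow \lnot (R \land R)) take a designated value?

2

Designated under: (Q=1, R=0); (Q=0, R=1).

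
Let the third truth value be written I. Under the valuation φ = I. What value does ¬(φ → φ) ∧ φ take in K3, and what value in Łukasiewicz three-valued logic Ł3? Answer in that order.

In K3: φ → φ = I → I = I
¬(φ → φ) = ¬I = I
¬(φ → φ) ∧ φ = I ∧ I = I
In Łukasiewicz three-valued logic Ł3: φ → φ = I → I = ⊤  [min(1, 1−½+½)]
¬(φ → φ) = ¬⊤ = ⊥
¬(φ → φ) ∧ φ = ⊥ ∧ I = ⊥
They differ because K3 and Łukasiewicz three-valued logic Ł3 treat I differently under implication.

I; ⊥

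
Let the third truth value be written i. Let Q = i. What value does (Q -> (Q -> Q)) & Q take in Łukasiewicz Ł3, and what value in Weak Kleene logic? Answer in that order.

i; i

In Łukasiewicz Ł3: Q -> Q = i -> i = True  [min(1, 1−½+½)]
Q -> (Q -> Q) = i -> True = True
(Q -> (Q -> Q)) & Q = True & i = i
In Weak Kleene logic: Q -> Q = i -> i = i
Q -> (Q -> Q) = i -> i = i
(Q -> (Q -> Q)) & Q = i & i = i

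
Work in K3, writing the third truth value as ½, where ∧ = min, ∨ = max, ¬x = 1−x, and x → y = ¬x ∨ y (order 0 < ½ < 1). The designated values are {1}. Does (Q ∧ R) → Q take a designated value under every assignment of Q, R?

No

Countermodel: Q=½, R=1 gives ½, which is not designated.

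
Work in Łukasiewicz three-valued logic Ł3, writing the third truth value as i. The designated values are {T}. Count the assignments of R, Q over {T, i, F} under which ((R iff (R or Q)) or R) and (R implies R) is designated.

Of the 9 assignments, 6 give a value in {T}.

6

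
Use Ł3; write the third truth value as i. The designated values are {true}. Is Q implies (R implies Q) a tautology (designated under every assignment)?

Every assignment of Q, R over {true, i, false} gives a value in {true}.
In particular, with Q=i, R=i: Q implies (R implies Q) = true.

Yes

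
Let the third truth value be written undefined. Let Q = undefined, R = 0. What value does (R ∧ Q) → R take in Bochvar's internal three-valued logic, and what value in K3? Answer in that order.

In Bochvar's internal three-valued logic: R ∧ Q = 0 ∧ undefined = undefined
(R ∧ Q) → R = undefined → 0 = undefined  [any arg is the third value ⇒ result is the third value]
In K3: R ∧ Q = 0 ∧ undefined = 0
(R ∧ Q) → R = 0 → 0 = 1
They differ because Bochvar's internal three-valued logic and K3 treat undefined differently under the binary connectives.

undefined; 1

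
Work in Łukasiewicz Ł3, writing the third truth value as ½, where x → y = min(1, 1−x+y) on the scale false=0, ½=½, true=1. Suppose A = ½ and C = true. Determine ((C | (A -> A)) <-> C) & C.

true

A -> A = ½ -> ½ = true
C | (A -> A) = true | true = true
(C | (A -> A)) <-> C = true <-> true = true
((C | (A -> A)) <-> C) & C = true & true = true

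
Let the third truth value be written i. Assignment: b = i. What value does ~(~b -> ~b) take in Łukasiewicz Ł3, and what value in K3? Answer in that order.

False; i

In Łukasiewicz Ł3: ~b = ~i = i
~b = ~i = i
~b -> ~b = i -> i = True  [min(1, 1−½+½)]
~(~b -> ~b) = ~True = False
In K3: ~b = ~i = i
~b = ~i = i
~b -> ~b = i -> i = i  [~i | i]
~(~b -> ~b) = ~i = i
They differ because Łukasiewicz Ł3 and K3 treat i differently under implication.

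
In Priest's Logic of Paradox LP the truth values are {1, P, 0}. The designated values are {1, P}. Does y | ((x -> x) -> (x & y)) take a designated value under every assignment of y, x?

Countermodel: y=0, x=1 gives 0, which is not designated.

No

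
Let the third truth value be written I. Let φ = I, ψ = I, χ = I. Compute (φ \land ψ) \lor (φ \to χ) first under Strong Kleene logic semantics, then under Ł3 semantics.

In Strong Kleene logic: φ \land ψ = I \land I = I
φ \to χ = I \to I = I
(φ \land ψ) \lor (φ \to χ) = I \lor I = I
In Ł3: φ \land ψ = I \land I = I
φ \to χ = I \to I = T  [min(1, 1−½+½)]
(φ \land ψ) \lor (φ \to χ) = I \lor T = T
They differ because Strong Kleene logic and Ł3 treat I differently under implication.

I; T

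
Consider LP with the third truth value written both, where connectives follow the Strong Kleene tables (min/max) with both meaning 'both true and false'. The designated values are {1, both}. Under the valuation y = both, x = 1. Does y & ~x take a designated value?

No

~x = ~1 = 0
y & ~x = both & 0 = 0
0 ∉ {1, both}.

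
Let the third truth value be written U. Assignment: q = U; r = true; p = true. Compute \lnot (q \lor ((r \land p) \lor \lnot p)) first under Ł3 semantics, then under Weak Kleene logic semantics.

In Ł3: r \land p = true \land true = true
\lnot p = \lnot true = false
(r \land p) \lor \lnot p = true \lor false = true
q \lor ((r \land p) \lor \lnot p) = U \lor true = true
\lnot (q \lor ((r \land p) \lor \lnot p)) = \lnot true = false
In Weak Kleene logic: r \land p = true \land true = true
\lnot p = \lnot true = false
(r \land p) \lor \lnot p = true \lor false = true
q \lor ((r \land p) \lor \lnot p) = U \lor true = U
\lnot (q \lor ((r \land p) \lor \lnot p)) = \lnot U = U
They differ because Ł3 and Weak Kleene logic treat U differently under the binary connectives.

false; U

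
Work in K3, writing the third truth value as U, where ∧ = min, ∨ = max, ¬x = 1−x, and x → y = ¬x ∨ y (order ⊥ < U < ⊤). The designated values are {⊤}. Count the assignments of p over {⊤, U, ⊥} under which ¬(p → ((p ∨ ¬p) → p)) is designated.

p=⊤: ⊥ ·
p=U: U ·
p=⊥: ⊥ ·

0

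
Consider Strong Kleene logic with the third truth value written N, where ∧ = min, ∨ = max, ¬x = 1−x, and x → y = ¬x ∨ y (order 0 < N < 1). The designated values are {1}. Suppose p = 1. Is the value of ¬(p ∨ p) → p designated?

Yes

p ∨ p = 1 ∨ 1 = 1
¬(p ∨ p) = ¬1 = 0
¬(p ∨ p) → p = 0 → 1 = 1
1 ∈ {1}.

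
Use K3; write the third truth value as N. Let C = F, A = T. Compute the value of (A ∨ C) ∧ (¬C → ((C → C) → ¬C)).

A ∨ C = T ∨ F = T
¬C = ¬F = T
C → C = F → F = T
¬C = ¬F = T
(C → C) → ¬C = T → T = T
¬C → ((C → C) → ¬C) = T → T = T
(A ∨ C) ∧ (¬C → ((C → C) → ¬C)) = T ∧ T = T

T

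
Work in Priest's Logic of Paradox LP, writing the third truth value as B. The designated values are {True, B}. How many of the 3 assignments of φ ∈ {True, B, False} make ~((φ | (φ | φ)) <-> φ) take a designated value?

1

φ=True: False ·
φ=B: B ✓
φ=False: False ·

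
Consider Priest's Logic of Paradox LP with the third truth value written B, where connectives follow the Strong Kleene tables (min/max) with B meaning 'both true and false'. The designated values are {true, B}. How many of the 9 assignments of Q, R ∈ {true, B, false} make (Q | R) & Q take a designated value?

6

Of the 9 assignments, 6 give a value in {true, B}.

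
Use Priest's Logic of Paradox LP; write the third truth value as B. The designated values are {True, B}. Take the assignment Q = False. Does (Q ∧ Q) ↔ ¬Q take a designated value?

No

Q ∧ Q = False ∧ False = False
¬Q = ¬False = True
(Q ∧ Q) ↔ ¬Q = False ↔ True = False
False ∉ {True, B}.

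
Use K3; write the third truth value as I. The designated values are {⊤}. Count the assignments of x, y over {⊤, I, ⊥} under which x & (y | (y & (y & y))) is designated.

1

Designated under: (x=⊤, y=⊤).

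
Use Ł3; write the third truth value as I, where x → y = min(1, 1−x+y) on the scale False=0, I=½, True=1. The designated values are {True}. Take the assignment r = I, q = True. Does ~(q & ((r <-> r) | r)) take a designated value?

r <-> r = I <-> I = True
(r <-> r) | r = True | I = True
q & ((r <-> r) | r) = True & True = True
~(q & ((r <-> r) | r)) = ~True = False
False ∉ {True}.

No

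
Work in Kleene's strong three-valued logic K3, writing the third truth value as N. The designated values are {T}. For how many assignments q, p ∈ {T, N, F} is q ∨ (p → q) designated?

Of the 9 assignments, 5 give a value in {T}.

5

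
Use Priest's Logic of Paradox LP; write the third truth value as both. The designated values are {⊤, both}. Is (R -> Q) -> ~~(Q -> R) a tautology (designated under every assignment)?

No

Countermodel: R=⊥, Q=⊤ gives ⊥, which is not designated.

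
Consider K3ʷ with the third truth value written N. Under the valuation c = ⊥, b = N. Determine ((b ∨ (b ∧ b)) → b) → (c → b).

N

b ∧ b = N ∧ N = N
b ∨ (b ∧ b) = N ∨ N = N
(b ∨ (b ∧ b)) → b = N → N = N  [any arg is the third value ⇒ result is the third value]
c → b = ⊥ → N = N
((b ∨ (b ∧ b)) → b) → (c → b) = N → N = N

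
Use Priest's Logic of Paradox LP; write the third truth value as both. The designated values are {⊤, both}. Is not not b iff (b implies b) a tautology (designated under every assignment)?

Countermodel: b=⊥ gives ⊥, which is not designated.

No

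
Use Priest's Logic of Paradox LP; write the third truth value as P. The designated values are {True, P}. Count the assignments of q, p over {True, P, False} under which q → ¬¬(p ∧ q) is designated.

Of the 9 assignments, 8 give a value in {True, P}.

8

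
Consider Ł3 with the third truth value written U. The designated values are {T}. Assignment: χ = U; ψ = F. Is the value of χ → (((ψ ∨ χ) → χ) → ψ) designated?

No

ψ ∨ χ = F ∨ U = U
(ψ ∨ χ) → χ = U → U = T  [min(1, 1−½+½)]
((ψ ∨ χ) → χ) → ψ = T → F = F
χ → (((ψ ∨ χ) → χ) → ψ) = U → F = U
U ∉ {T}.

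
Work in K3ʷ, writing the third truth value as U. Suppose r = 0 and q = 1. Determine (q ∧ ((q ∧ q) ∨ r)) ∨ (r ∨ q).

q ∧ q = 1 ∧ 1 = 1
(q ∧ q) ∨ r = 1 ∨ 0 = 1
q ∧ ((q ∧ q) ∨ r) = 1 ∧ 1 = 1
r ∨ q = 0 ∨ 1 = 1
(q ∧ ((q ∧ q) ∨ r)) ∨ (r ∨ q) = 1 ∨ 1 = 1

1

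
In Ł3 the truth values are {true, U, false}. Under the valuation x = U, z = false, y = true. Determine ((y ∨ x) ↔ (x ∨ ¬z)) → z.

y ∨ x = true ∨ U = true
¬z = ¬false = true
x ∨ ¬z = U ∨ true = true
(y ∨ x) ↔ (x ∨ ¬z) = true ↔ true = true
((y ∨ x) ↔ (x ∨ ¬z)) → z = true → false = false

false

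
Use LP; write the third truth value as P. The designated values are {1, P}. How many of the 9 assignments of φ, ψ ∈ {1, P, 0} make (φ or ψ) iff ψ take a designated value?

Of the 9 assignments, 8 give a value in {1, P}.

8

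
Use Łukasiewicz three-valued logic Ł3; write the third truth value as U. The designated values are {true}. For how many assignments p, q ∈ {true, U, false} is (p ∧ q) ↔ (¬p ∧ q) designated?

Of the 9 assignments, 5 give a value in {true}.

5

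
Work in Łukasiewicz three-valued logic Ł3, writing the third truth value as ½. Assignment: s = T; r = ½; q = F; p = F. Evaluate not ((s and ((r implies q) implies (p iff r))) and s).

r implies q = ½ implies F = ½  [min(1, 1−½+0)]
p iff r = F iff ½ = ½
(r implies q) implies (p iff r) = ½ implies ½ = T
s and ((r implies q) implies (p iff r)) = T and T = T
(s and ((r implies q) implies (p iff r))) and s = T and T = T
not ((s and ((r implies q) implies (p iff r))) and s) = not T = F

F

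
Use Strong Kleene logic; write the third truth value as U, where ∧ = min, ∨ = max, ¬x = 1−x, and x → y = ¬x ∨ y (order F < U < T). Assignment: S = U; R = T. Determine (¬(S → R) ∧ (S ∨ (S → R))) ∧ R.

F

S → R = U → T = T  [¬U ∨ T]
¬(S → R) = ¬T = F
S → R = U → T = T
S ∨ (S → R) = U ∨ T = T
¬(S → R) ∧ (S ∨ (S → R)) = F ∧ T = F
(¬(S → R) ∧ (S ∨ (S → R))) ∧ R = F ∧ T = F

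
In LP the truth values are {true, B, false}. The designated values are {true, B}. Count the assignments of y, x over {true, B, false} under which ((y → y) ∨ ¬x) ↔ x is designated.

6

Of the 9 assignments, 6 give a value in {true, B}.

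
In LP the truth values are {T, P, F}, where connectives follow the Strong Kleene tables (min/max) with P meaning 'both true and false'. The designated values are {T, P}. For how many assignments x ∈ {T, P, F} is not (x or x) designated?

2

x=T: F ·
x=P: P ✓
x=F: T ✓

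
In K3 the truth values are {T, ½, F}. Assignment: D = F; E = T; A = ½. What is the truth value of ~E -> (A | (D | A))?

T

~E = ~T = F
D | A = F | ½ = ½
A | (D | A) = ½ | ½ = ½
~E -> (A | (D | A)) = F -> ½ = T  [~F | ½]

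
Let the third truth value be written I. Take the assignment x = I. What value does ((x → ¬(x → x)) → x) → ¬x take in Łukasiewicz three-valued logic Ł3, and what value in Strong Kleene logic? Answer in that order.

In Łukasiewicz three-valued logic Ł3: x → x = I → I = 1
¬(x → x) = ¬1 = 0
x → ¬(x → x) = I → 0 = I
(x → ¬(x → x)) → x = I → I = 1
¬x = ¬I = I
((x → ¬(x → x)) → x) → ¬x = 1 → I = I
In Strong Kleene logic: x → x = I → I = I
¬(x → x) = ¬I = I
x → ¬(x → x) = I → I = I
(x → ¬(x → x)) → x = I → I = I
¬x = ¬I = I
((x → ¬(x → x)) → x) → ¬x = I → I = I

I; I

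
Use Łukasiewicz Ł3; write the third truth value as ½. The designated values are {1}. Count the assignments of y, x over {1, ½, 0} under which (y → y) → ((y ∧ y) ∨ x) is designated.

Of the 9 assignments, 5 give a value in {1}.

5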